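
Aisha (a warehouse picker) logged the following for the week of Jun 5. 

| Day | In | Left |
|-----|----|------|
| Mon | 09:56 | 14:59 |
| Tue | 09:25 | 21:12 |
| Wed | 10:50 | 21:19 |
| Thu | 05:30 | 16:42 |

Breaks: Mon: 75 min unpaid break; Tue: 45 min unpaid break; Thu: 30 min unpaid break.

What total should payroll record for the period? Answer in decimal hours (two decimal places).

36.02 hours

Mon: 09:56–14:59 = 5 h 3 min; less 75 min break → 3 h 48 min
Tue: 09:25–21:12 = 11 h 47 min; less 45 min break → 11 h 2 min
Wed: 10:50–21:19 = 10 h 29 min
Thu: 05:30–16:42 = 11 h 12 min; less 30 min break → 10 h 42 min
Total: 3 h 48 min + 11 h 2 min + 10 h 29 min + 10 h 42 min = 36 h 1 min.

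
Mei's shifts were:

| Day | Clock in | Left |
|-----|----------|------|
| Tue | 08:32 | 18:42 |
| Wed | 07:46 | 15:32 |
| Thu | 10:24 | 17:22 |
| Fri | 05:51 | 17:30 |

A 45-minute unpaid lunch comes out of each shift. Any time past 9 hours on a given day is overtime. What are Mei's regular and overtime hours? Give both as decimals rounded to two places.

Regular 31.23 hours, overtime 2.32 hours

Tue: 08:32–18:42 = 10 h 10 min; less 45 min break → 9 h 25 min
Wed: 07:46–15:32 = 7 h 46 min; less 45 min break → 7 h 1 min
Thu: 10:24–17:22 = 6 h 58 min; less 45 min break → 6 h 13 min
Fri: 05:51–17:30 = 11 h 39 min; less 45 min break → 10 h 54 min
Tue reg 9 h 0 min / OT 0 h 25 min; Wed reg 7 h 1 min / OT 0 h 0 min; Thu reg 6 h 13 min / OT 0 h 0 min; Fri reg 9 h 0 min / OT 1 h 54 min.
Totals: regular 31 h 14 min, overtime 2 h 19 min.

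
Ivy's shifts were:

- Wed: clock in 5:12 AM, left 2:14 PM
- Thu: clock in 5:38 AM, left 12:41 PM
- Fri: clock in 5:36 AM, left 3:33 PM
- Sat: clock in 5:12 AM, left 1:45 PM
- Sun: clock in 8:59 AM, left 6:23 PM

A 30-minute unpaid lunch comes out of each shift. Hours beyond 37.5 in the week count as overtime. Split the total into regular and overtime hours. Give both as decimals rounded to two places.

Wed: 5:12 AM–2:14 PM = 9 h 2 min; less 30 min break → 8 h 32 min
Thu: 5:38 AM–12:41 PM = 7 h 3 min; less 30 min break → 6 h 33 min
Fri: 5:36 AM–3:33 PM = 9 h 57 min; less 30 min break → 9 h 27 min
Sat: 5:12 AM–1:45 PM = 8 h 33 min; less 30 min break → 8 h 3 min
Sun: 8:59 AM–6:23 PM = 9 h 24 min; less 30 min break → 8 h 54 min
Total worked: 41 h 29 min = 41.48 h.
Threshold 37.5 h → overtime 3 h 59 min, regular 37 h 30 min.

Regular 37.50 hours, overtime 3.98 hours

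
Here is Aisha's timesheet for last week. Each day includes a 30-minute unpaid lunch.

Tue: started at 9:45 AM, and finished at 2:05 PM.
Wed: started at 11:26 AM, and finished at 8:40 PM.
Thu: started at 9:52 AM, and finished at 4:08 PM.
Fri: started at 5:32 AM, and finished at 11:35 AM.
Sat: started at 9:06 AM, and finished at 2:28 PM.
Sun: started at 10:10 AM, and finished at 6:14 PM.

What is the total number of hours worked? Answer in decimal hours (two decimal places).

Tue: 9:45 AM–2:05 PM = 4 h 20 min; less 30 min break → 3 h 50 min
Wed: 11:26 AM–8:40 PM = 9 h 14 min; less 30 min break → 8 h 44 min
Thu: 9:52 AM–4:08 PM = 6 h 16 min; less 30 min break → 5 h 46 min
Fri: 5:32 AM–11:35 AM = 6 h 3 min; less 30 min break → 5 h 33 min
Sat: 9:06 AM–2:28 PM = 5 h 22 min; less 30 min break → 4 h 52 min
Sun: 10:10 AM–6:14 PM = 8 h 4 min; less 30 min break → 7 h 34 min
Total: 3 h 50 min + 8 h 44 min + 5 h 46 min + 5 h 33 min + 4 h 52 min + 7 h 34 min = 36 h 19 min.

36.32 hours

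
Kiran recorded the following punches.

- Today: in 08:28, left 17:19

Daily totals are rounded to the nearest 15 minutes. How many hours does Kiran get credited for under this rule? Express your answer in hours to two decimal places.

8.75 hours

Today: 08:28–17:19 = 8 h 51 min → rounds to 8 h 45 min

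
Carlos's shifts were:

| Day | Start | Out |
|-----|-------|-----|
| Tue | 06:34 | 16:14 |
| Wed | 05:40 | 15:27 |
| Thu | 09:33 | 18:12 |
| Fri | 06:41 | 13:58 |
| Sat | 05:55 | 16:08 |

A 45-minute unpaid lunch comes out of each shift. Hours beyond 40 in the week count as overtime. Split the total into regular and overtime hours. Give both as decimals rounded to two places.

Regular 40.00 hours, overtime 1.85 hours

Tue: 06:34–16:14 = 9 h 40 min; less 45 min break → 8 h 55 min
Wed: 05:40–15:27 = 9 h 47 min; less 45 min break → 9 h 2 min
Thu: 09:33–18:12 = 8 h 39 min; less 45 min break → 7 h 54 min
Fri: 06:41–13:58 = 7 h 17 min; less 45 min break → 6 h 32 min
Sat: 05:55–16:08 = 10 h 13 min; less 45 min break → 9 h 28 min
Total worked: 41 h 51 min = 41.85 h.
Threshold 40 h → overtime 1 h 51 min, regular 40 h 0 min.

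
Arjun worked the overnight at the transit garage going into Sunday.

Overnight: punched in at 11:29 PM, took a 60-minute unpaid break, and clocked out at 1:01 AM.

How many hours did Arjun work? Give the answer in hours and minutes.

Overnight: 11:29 PM → midnight = 0 h 31 min; midnight → 1:01 AM = 1 h 1 min; span 1 h 32 min; less 60 min break → 0 h 32 min

0 h 32 min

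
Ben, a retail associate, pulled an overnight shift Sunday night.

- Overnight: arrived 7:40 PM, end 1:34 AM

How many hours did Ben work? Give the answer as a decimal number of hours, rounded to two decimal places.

Overnight: 7:40 PM → midnight = 4 h 20 min; midnight → 1:34 AM = 1 h 34 min; span 5 h 54 min

5.90 hours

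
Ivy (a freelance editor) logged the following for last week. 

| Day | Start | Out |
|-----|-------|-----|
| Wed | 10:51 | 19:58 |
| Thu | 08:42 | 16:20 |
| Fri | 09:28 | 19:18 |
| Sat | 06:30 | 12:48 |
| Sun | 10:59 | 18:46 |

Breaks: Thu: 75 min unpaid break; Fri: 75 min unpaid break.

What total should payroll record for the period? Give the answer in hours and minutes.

38 h 10 min

Wed: 10:51–19:58 = 9 h 7 min
Thu: 08:42–16:20 = 7 h 38 min; less 75 min break → 6 h 23 min
Fri: 09:28–19:18 = 9 h 50 min; less 75 min break → 8 h 35 min
Sat: 06:30–12:48 = 6 h 18 min
Sun: 10:59–18:46 = 7 h 47 min
Total: 9 h 7 min + 6 h 23 min + 8 h 35 min + 6 h 18 min + 7 h 47 min = 38 h 10 min.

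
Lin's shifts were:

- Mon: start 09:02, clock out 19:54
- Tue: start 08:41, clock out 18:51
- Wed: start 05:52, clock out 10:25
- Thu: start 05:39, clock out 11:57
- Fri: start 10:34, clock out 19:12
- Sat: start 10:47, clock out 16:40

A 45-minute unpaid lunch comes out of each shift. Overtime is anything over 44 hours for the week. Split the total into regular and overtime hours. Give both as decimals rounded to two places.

Regular 41.90 hours, overtime 0.00 hours

Mon: 09:02–19:54 = 10 h 52 min; less 45 min break → 10 h 7 min
Tue: 08:41–18:51 = 10 h 10 min; less 45 min break → 9 h 25 min
Wed: 05:52–10:25 = 4 h 33 min; less 45 min break → 3 h 48 min
Thu: 05:39–11:57 = 6 h 18 min; less 45 min break → 5 h 33 min
Fri: 10:34–19:12 = 8 h 38 min; less 45 min break → 7 h 53 min
Sat: 10:47–16:40 = 5 h 53 min; less 45 min break → 5 h 8 min
Total worked: 41 h 54 min = 41.90 h.
Threshold 44 h → overtime 0 h 0 min, regular 41 h 54 min.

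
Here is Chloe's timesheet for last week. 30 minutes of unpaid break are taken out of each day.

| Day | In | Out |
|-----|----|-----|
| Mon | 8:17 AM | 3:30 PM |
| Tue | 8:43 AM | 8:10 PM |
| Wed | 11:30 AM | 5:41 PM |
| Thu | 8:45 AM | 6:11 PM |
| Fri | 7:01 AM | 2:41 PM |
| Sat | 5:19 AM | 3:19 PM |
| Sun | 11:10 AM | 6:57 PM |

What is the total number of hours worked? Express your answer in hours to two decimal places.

Mon: 8:17 AM–3:30 PM = 7 h 13 min; less 30 min break → 6 h 43 min
Tue: 8:43 AM–8:10 PM = 11 h 27 min; less 30 min break → 10 h 57 min
Wed: 11:30 AM–5:41 PM = 6 h 11 min; less 30 min break → 5 h 41 min
Thu: 8:45 AM–6:11 PM = 9 h 26 min; less 30 min break → 8 h 56 min
Fri: 7:01 AM–2:41 PM = 7 h 40 min; less 30 min break → 7 h 10 min
Sat: 5:19 AM–3:19 PM = 10 h 0 min; less 30 min break → 9 h 30 min
Sun: 11:10 AM–6:57 PM = 7 h 47 min; less 30 min break → 7 h 17 min
Total: 6 h 43 min + 10 h 57 min + 5 h 41 min + 8 h 56 min + 7 h 10 min + 9 h 30 min + 7 h 17 min = 56 h 14 min.

56.23 hours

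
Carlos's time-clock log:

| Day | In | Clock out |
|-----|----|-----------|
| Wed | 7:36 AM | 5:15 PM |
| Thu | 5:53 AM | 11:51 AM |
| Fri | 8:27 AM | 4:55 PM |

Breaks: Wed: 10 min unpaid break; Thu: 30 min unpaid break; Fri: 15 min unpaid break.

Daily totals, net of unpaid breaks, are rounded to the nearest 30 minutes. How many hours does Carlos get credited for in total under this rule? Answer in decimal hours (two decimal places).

23.00 hours

Wed: 7:36 AM–5:15 PM = 9 h 39 min − 10 min = 9 h 29 min → rounds to 9 h 30 min
Thu: 5:53 AM–11:51 AM = 5 h 58 min − 30 min = 5 h 28 min → rounds to 5 h 30 min
Fri: 8:27 AM–4:55 PM = 8 h 28 min − 15 min = 8 h 13 min → rounds to 8 h 0 min
Total credited: 23 h 0 min.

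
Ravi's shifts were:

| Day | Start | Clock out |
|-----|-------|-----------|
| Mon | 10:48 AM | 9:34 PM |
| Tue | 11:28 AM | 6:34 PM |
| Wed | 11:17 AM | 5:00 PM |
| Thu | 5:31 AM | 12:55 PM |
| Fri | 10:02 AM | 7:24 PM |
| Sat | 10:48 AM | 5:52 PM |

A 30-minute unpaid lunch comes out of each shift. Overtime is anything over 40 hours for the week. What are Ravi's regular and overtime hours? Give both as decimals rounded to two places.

Mon: 10:48 AM–9:34 PM = 10 h 46 min; less 30 min break → 10 h 16 min
Tue: 11:28 AM–6:34 PM = 7 h 6 min; less 30 min break → 6 h 36 min
Wed: 11:17 AM–5:00 PM = 5 h 43 min; less 30 min break → 5 h 13 min
Thu: 5:31 AM–12:55 PM = 7 h 24 min; less 30 min break → 6 h 54 min
Fri: 10:02 AM–7:24 PM = 9 h 22 min; less 30 min break → 8 h 52 min
Sat: 10:48 AM–5:52 PM = 7 h 4 min; less 30 min break → 6 h 34 min
Total worked: 44 h 25 min = 44.42 h.
Threshold 40 h → overtime 4 h 25 min, regular 40 h 0 min.

Regular 40.00 hours, overtime 4.42 hours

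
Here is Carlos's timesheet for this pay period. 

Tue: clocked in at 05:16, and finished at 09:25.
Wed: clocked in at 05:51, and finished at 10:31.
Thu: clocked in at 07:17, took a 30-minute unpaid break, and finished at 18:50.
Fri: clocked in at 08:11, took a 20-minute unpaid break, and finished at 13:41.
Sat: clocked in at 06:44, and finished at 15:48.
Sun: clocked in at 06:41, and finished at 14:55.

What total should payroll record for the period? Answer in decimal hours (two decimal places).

42.33 hours

Tue: 05:16–09:25 = 4 h 9 min
Wed: 05:51–10:31 = 4 h 40 min
Thu: 07:17–18:50 = 11 h 33 min; less 30 min break → 11 h 3 min
Fri: 08:11–13:41 = 5 h 30 min; less 20 min break → 5 h 10 min
Sat: 06:44–15:48 = 9 h 4 min
Sun: 06:41–14:55 = 8 h 14 min
Total: 4 h 9 min + 4 h 40 min + 11 h 3 min + 5 h 10 min + 9 h 4 min + 8 h 14 min = 42 h 20 min.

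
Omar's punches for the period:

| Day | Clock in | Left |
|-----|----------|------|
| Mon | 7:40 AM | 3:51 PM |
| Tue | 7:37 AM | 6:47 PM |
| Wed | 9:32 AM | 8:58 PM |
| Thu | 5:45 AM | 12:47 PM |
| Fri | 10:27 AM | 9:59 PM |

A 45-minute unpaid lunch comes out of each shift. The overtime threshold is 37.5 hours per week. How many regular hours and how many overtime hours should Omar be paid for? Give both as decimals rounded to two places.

Regular 37.50 hours, overtime 8.10 hours

Mon: 7:40 AM–3:51 PM = 8 h 11 min; less 45 min break → 7 h 26 min
Tue: 7:37 AM–6:47 PM = 11 h 10 min; less 45 min break → 10 h 25 min
Wed: 9:32 AM–8:58 PM = 11 h 26 min; less 45 min break → 10 h 41 min
Thu: 5:45 AM–12:47 PM = 7 h 2 min; less 45 min break → 6 h 17 min
Fri: 10:27 AM–9:59 PM = 11 h 32 min; less 45 min break → 10 h 47 min
Total worked: 45 h 36 min = 45.60 h.
Threshold 37.5 h → overtime 8 h 6 min, regular 37 h 30 min.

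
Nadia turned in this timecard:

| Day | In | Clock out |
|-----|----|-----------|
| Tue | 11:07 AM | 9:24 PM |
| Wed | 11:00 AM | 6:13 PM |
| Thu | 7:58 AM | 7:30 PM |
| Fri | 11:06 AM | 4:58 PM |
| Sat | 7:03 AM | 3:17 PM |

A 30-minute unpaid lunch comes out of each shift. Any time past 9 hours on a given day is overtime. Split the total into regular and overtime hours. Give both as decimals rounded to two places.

Tue: 11:07 AM–9:24 PM = 10 h 17 min; less 30 min break → 9 h 47 min
Wed: 11:00 AM–6:13 PM = 7 h 13 min; less 30 min break → 6 h 43 min
Thu: 7:58 AM–7:30 PM = 11 h 32 min; less 30 min break → 11 h 2 min
Fri: 11:06 AM–4:58 PM = 5 h 52 min; less 30 min break → 5 h 22 min
Sat: 7:03 AM–3:17 PM = 8 h 14 min; less 30 min break → 7 h 44 min
Tue reg 9 h 0 min / OT 0 h 47 min; Wed reg 6 h 43 min / OT 0 h 0 min; Thu reg 9 h 0 min / OT 2 h 2 min; Fri reg 5 h 22 min / OT 0 h 0 min; Sat reg 7 h 44 min / OT 0 h 0 min.
Totals: regular 37 h 49 min, overtime 2 h 49 min.

Regular 37.82 hours, overtime 2.82 hours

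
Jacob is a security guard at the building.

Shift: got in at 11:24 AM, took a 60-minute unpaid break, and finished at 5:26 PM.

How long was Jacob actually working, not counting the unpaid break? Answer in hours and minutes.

5 h 2 min

Shift: 11:24 AM–5:26 PM = 6 h 2 min; less 60 min break → 5 h 2 min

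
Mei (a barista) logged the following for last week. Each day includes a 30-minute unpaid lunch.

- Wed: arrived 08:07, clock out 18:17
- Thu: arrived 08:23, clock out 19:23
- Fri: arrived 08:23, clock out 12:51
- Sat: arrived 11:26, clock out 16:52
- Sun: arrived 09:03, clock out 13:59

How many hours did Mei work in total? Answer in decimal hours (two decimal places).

33.50 hours

Wed: 08:07–18:17 = 10 h 10 min; less 30 min break → 9 h 40 min
Thu: 08:23–19:23 = 11 h 0 min; less 30 min break → 10 h 30 min
Fri: 08:23–12:51 = 4 h 28 min; less 30 min break → 3 h 58 min
Sat: 11:26–16:52 = 5 h 26 min; less 30 min break → 4 h 56 min
Sun: 09:03–13:59 = 4 h 56 min; less 30 min break → 4 h 26 min
Total: 9 h 40 min + 10 h 30 min + 3 h 58 min + 4 h 56 min + 4 h 26 min = 33 h 30 min.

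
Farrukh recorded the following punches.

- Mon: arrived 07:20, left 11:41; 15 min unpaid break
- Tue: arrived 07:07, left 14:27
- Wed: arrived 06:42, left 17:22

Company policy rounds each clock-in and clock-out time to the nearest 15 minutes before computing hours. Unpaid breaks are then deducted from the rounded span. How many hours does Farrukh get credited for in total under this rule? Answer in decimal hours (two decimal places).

Mon: in 07:20→07:15, out 11:41→11:45; 4 h 30 min − 15 min = 4 h 15 min
Tue: in 07:07→07:00, out 14:27→14:30; 7 h 30 min
Wed: in 06:42→06:45, out 17:22→17:15; 10 h 30 min
Total credited: 22 h 15 min.

22.25 hours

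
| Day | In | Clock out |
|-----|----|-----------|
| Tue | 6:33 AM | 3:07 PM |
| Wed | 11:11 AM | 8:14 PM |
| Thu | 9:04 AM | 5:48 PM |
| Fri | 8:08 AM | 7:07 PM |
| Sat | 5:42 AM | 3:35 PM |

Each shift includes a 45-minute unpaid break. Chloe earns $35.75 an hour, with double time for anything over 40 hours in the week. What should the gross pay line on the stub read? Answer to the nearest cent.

$1677.87

Tue: 6:33 AM–3:07 PM = 8 h 34 min; less 45 min break → 7 h 49 min
Wed: 11:11 AM–8:14 PM = 9 h 3 min; less 45 min break → 8 h 18 min
Thu: 9:04 AM–5:48 PM = 8 h 44 min; less 45 min break → 7 h 59 min
Fri: 8:08 AM–7:07 PM = 10 h 59 min; less 45 min break → 10 h 14 min
Sat: 5:42 AM–3:35 PM = 9 h 53 min; less 45 min break → 9 h 8 min
Total worked: 43 h 28 min = 2608 min.
Regular 40 h 0 min = 2400 min at $35.75/h; overtime 3 h 28 min = 208 min at $71.50/h.
Pay = (2400 × $35.75 + 208 × $71.50) ÷ 60 = $1677.87.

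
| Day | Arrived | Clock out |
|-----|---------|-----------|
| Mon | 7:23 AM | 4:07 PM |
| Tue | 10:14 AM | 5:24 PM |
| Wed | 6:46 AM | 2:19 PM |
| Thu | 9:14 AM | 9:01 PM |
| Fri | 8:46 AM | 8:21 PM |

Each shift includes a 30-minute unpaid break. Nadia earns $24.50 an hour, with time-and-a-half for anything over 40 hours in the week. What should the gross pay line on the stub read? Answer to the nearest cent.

Mon: 7:23 AM–4:07 PM = 8 h 44 min; less 30 min break → 8 h 14 min
Tue: 10:14 AM–5:24 PM = 7 h 10 min; less 30 min break → 6 h 40 min
Wed: 6:46 AM–2:19 PM = 7 h 33 min; less 30 min break → 7 h 3 min
Thu: 9:14 AM–9:01 PM = 11 h 47 min; less 30 min break → 11 h 17 min
Fri: 8:46 AM–8:21 PM = 11 h 35 min; less 30 min break → 11 h 5 min
Total worked: 44 h 19 min = 2659 min.
Regular 40 h 0 min = 2400 min at $24.50/h; overtime 4 h 19 min = 259 min at $36.75/h.
Pay = (2400 × $24.50 + 259 × $36.75) ÷ 60 = $1138.64.

$1138.64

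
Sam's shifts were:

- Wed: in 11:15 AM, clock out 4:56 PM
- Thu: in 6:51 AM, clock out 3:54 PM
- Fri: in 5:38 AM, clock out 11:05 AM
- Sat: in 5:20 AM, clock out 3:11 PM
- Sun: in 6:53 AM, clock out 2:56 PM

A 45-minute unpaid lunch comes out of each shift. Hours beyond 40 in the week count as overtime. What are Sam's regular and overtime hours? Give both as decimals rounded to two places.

Regular 34.33 hours, overtime 0.00 hours

Wed: 11:15 AM–4:56 PM = 5 h 41 min; less 45 min break → 4 h 56 min
Thu: 6:51 AM–3:54 PM = 9 h 3 min; less 45 min break → 8 h 18 min
Fri: 5:38 AM–11:05 AM = 5 h 27 min; less 45 min break → 4 h 42 min
Sat: 5:20 AM–3:11 PM = 9 h 51 min; less 45 min break → 9 h 6 min
Sun: 6:53 AM–2:56 PM = 8 h 3 min; less 45 min break → 7 h 18 min
Total worked: 34 h 20 min = 34.33 h.
Threshold 40 h → overtime 0 h 0 min, regular 34 h 20 min.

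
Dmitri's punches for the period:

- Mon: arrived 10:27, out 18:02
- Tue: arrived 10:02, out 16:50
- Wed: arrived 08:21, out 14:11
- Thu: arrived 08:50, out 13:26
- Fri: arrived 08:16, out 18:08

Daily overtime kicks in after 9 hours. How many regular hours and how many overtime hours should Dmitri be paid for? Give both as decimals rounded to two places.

Mon: 10:27–18:02 = 7 h 35 min
Tue: 10:02–16:50 = 6 h 48 min
Wed: 08:21–14:11 = 5 h 50 min
Thu: 08:50–13:26 = 4 h 36 min
Fri: 08:16–18:08 = 9 h 52 min
Mon reg 7 h 35 min / OT 0 h 0 min; Tue reg 6 h 48 min / OT 0 h 0 min; Wed reg 5 h 50 min / OT 0 h 0 min; Thu reg 4 h 36 min / OT 0 h 0 min; Fri reg 9 h 0 min / OT 0 h 52 min.
Totals: regular 33 h 49 min, overtime 0 h 52 min.

Regular 33.82 hours, overtime 0.87 hours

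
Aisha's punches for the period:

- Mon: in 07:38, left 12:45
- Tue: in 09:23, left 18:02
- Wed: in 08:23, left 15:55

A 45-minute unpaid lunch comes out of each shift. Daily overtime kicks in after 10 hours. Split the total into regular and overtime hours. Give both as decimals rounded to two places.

Mon: 07:38–12:45 = 5 h 7 min; less 45 min break → 4 h 22 min
Tue: 09:23–18:02 = 8 h 39 min; less 45 min break → 7 h 54 min
Wed: 08:23–15:55 = 7 h 32 min; less 45 min break → 6 h 47 min
Mon reg 4 h 22 min / OT 0 h 0 min; Tue reg 7 h 54 min / OT 0 h 0 min; Wed reg 6 h 47 min / OT 0 h 0 min.
Totals: regular 19 h 3 min, overtime 0 h 0 min.

Regular 19.05 hours, overtime 0.00 hours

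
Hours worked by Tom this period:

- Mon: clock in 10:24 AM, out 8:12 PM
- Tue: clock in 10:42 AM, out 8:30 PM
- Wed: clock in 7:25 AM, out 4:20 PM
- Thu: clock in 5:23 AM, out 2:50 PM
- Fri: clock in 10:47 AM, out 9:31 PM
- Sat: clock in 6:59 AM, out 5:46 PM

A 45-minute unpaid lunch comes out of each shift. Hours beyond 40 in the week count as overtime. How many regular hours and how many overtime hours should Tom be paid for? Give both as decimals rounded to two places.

Regular 40.00 hours, overtime 14.98 hours

Mon: 10:24 AM–8:12 PM = 9 h 48 min; less 45 min break → 9 h 3 min
Tue: 10:42 AM–8:30 PM = 9 h 48 min; less 45 min break → 9 h 3 min
Wed: 7:25 AM–4:20 PM = 8 h 55 min; less 45 min break → 8 h 10 min
Thu: 5:23 AM–2:50 PM = 9 h 27 min; less 45 min break → 8 h 42 min
Fri: 10:47 AM–9:31 PM = 10 h 44 min; less 45 min break → 9 h 59 min
Sat: 6:59 AM–5:46 PM = 10 h 47 min; less 45 min break → 10 h 2 min
Total worked: 54 h 59 min = 54.98 h.
Threshold 40 h → overtime 14 h 59 min, regular 40 h 0 min.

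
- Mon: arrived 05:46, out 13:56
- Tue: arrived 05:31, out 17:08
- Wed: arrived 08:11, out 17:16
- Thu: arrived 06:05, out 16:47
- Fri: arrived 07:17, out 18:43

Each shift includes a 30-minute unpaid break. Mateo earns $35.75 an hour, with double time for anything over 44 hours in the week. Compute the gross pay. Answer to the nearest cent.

Mon: 05:46–13:56 = 8 h 10 min; less 30 min break → 7 h 40 min
Tue: 05:31–17:08 = 11 h 37 min; less 30 min break → 11 h 7 min
Wed: 08:11–17:16 = 9 h 5 min; less 30 min break → 8 h 35 min
Thu: 06:05–16:47 = 10 h 42 min; less 30 min break → 10 h 12 min
Fri: 07:17–18:43 = 11 h 26 min; less 30 min break → 10 h 56 min
Total worked: 48 h 30 min = 2910 min.
Regular 44 h 0 min = 2640 min at $35.75/h; overtime 4 h 30 min = 270 min at $71.50/h.
Pay = (2640 × $35.75 + 270 × $71.50) ÷ 60 = $1894.75.

$1894.75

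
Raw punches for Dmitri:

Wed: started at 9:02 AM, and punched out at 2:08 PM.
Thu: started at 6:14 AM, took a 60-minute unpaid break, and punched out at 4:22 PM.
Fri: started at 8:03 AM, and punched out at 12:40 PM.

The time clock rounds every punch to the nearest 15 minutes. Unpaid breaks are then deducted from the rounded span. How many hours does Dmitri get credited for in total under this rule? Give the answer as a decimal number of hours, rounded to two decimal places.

19.00 hours

Wed: in 9:02 AM→9:00 AM, out 2:08 PM→2:15 PM; 5 h 15 min
Thu: in 6:14 AM→6:15 AM, out 4:22 PM→4:15 PM; 10 h 0 min − 60 min = 9 h 0 min
Fri: in 8:03 AM→8:00 AM, out 12:40 PM→12:45 PM; 4 h 45 min
Total credited: 19 h 0 min.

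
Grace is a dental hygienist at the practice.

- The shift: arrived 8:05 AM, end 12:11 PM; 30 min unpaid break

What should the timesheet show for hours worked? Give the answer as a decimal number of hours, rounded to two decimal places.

3.60 hours

The shift: 8:05 AM–12:11 PM = 4 h 6 min; less 30 min break → 3 h 36 min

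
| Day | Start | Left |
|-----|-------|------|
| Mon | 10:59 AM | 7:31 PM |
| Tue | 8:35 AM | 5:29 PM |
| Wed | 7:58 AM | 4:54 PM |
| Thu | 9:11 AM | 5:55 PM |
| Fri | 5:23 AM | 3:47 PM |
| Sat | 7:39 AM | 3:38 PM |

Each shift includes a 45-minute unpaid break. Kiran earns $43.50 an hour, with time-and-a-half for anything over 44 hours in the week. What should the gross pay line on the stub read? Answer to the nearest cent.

$2239.16

Mon: 10:59 AM–7:31 PM = 8 h 32 min; less 45 min break → 7 h 47 min
Tue: 8:35 AM–5:29 PM = 8 h 54 min; less 45 min break → 8 h 9 min
Wed: 7:58 AM–4:54 PM = 8 h 56 min; less 45 min break → 8 h 11 min
Thu: 9:11 AM–5:55 PM = 8 h 44 min; less 45 min break → 7 h 59 min
Fri: 5:23 AM–3:47 PM = 10 h 24 min; less 45 min break → 9 h 39 min
Sat: 7:39 AM–3:38 PM = 7 h 59 min; less 45 min break → 7 h 14 min
Total worked: 48 h 59 min = 2939 min.
Regular 44 h 0 min = 2640 min at $43.50/h; overtime 4 h 59 min = 299 min at $65.25/h.
Pay = (2640 × $43.50 + 299 × $65.25) ÷ 60 = $2239.16.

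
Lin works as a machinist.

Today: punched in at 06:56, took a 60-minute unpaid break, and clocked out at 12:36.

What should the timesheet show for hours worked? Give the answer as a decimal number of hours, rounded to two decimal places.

Today: 06:56–12:36 = 5 h 40 min; less 60 min break → 4 h 40 min

4.67 hours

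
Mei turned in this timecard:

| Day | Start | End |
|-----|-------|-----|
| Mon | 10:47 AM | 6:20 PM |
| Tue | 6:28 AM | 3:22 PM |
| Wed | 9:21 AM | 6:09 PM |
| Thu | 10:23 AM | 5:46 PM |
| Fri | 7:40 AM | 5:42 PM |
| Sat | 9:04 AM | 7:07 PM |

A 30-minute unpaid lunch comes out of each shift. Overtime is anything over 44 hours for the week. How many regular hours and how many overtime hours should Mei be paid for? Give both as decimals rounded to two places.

Regular 44.00 hours, overtime 5.72 hours

Mon: 10:47 AM–6:20 PM = 7 h 33 min; less 30 min break → 7 h 3 min
Tue: 6:28 AM–3:22 PM = 8 h 54 min; less 30 min break → 8 h 24 min
Wed: 9:21 AM–6:09 PM = 8 h 48 min; less 30 min break → 8 h 18 min
Thu: 10:23 AM–5:46 PM = 7 h 23 min; less 30 min break → 6 h 53 min
Fri: 7:40 AM–5:42 PM = 10 h 2 min; less 30 min break → 9 h 32 min
Sat: 9:04 AM–7:07 PM = 10 h 3 min; less 30 min break → 9 h 33 min
Total worked: 49 h 43 min = 49.72 h.
Threshold 44 h → overtime 5 h 43 min, regular 44 h 0 min.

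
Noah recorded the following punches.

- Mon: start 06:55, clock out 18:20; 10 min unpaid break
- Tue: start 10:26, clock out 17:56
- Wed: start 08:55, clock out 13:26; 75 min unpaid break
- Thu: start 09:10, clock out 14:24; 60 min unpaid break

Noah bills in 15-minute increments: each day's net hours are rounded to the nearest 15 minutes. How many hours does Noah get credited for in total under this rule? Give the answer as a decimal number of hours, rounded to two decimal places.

Mon: 06:55–18:20 = 11 h 25 min − 10 min = 11 h 15 min → rounds to 11 h 15 min
Tue: 10:26–17:56 = 7 h 30 min → rounds to 7 h 30 min
Wed: 08:55–13:26 = 4 h 31 min − 75 min = 3 h 16 min → rounds to 3 h 15 min
Thu: 09:10–14:24 = 5 h 14 min − 60 min = 4 h 14 min → rounds to 4 h 15 min
Total credited: 26 h 15 min.

26.25 hours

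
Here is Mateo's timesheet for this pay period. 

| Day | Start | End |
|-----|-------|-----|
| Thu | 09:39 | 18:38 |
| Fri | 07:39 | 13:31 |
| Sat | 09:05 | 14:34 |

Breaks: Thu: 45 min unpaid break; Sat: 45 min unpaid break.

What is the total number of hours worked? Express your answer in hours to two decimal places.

18.83 hours

Thu: 09:39–18:38 = 8 h 59 min; less 45 min break → 8 h 14 min
Fri: 07:39–13:31 = 5 h 52 min
Sat: 09:05–14:34 = 5 h 29 min; less 45 min break → 4 h 44 min
Total: 8 h 14 min + 5 h 52 min + 4 h 44 min = 18 h 50 min.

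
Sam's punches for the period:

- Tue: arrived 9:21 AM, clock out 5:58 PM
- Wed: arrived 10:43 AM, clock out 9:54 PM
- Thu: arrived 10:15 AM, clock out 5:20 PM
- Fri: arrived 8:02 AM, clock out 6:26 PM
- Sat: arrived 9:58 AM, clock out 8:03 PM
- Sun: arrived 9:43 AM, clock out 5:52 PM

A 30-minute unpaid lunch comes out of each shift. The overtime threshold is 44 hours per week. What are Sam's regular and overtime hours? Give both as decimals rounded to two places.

Tue: 9:21 AM–5:58 PM = 8 h 37 min; less 30 min break → 8 h 7 min
Wed: 10:43 AM–9:54 PM = 11 h 11 min; less 30 min break → 10 h 41 min
Thu: 10:15 AM–5:20 PM = 7 h 5 min; less 30 min break → 6 h 35 min
Fri: 8:02 AM–6:26 PM = 10 h 24 min; less 30 min break → 9 h 54 min
Sat: 9:58 AM–8:03 PM = 10 h 5 min; less 30 min break → 9 h 35 min
Sun: 9:43 AM–5:52 PM = 8 h 9 min; less 30 min break → 7 h 39 min
Total worked: 52 h 31 min = 52.52 h.
Threshold 44 h → overtime 8 h 31 min, regular 44 h 0 min.

Regular 44.00 hours, overtime 8.52 hours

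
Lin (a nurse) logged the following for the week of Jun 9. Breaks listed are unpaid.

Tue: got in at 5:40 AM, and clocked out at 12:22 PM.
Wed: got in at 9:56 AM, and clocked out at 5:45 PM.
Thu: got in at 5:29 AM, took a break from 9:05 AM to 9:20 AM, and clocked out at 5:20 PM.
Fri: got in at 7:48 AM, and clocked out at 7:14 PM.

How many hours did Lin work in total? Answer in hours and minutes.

Tue: 5:40 AM–12:22 PM = 6 h 42 min
Wed: 9:56 AM–5:45 PM = 7 h 49 min
Thu: 5:29 AM–5:20 PM = 11 h 51 min; less 15 min break → 11 h 36 min
Fri: 7:48 AM–7:14 PM = 11 h 26 min
Total: 6 h 42 min + 7 h 49 min + 11 h 36 min + 11 h 26 min = 37 h 33 min.

37 h 33 min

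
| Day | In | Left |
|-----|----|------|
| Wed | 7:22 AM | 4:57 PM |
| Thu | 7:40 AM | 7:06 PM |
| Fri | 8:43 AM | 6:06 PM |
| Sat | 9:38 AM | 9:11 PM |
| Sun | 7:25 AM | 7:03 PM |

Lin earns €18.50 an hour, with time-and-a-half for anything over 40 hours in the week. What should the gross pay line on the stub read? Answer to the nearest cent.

Wed: 7:22 AM–4:57 PM = 9 h 35 min
Thu: 7:40 AM–7:06 PM = 11 h 26 min
Fri: 8:43 AM–6:06 PM = 9 h 23 min
Sat: 9:38 AM–9:11 PM = 11 h 33 min
Sun: 7:25 AM–7:03 PM = 11 h 38 min
Total worked: 53 h 35 min = 3215 min.
Regular 40 h 0 min = 2400 min at €18.50/h; overtime 13 h 35 min = 815 min at €27.75/h.
Pay = (2400 × €18.50 + 815 × €27.75) ÷ 60 = €1116.94.

€1116.94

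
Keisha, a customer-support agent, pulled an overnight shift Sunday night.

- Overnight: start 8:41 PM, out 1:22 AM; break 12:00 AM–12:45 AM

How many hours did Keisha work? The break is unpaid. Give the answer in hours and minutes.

3 h 56 min

Overnight: 8:41 PM → midnight = 3 h 19 min; midnight → 1:22 AM = 1 h 22 min; span 4 h 41 min; less 45 min break → 3 h 56 min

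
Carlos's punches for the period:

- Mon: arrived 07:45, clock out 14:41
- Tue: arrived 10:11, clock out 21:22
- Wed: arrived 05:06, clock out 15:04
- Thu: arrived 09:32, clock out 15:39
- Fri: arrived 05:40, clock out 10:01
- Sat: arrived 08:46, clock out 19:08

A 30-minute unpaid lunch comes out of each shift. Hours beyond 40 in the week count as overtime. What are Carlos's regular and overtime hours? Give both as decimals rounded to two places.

Regular 40.00 hours, overtime 5.92 hours

Mon: 07:45–14:41 = 6 h 56 min; less 30 min break → 6 h 26 min
Tue: 10:11–21:22 = 11 h 11 min; less 30 min break → 10 h 41 min
Wed: 05:06–15:04 = 9 h 58 min; less 30 min break → 9 h 28 min
Thu: 09:32–15:39 = 6 h 7 min; less 30 min break → 5 h 37 min
Fri: 05:40–10:01 = 4 h 21 min; less 30 min break → 3 h 51 min
Sat: 08:46–19:08 = 10 h 22 min; less 30 min break → 9 h 52 min
Total worked: 45 h 55 min = 45.92 h.
Threshold 40 h → overtime 5 h 55 min, regular 40 h 0 min.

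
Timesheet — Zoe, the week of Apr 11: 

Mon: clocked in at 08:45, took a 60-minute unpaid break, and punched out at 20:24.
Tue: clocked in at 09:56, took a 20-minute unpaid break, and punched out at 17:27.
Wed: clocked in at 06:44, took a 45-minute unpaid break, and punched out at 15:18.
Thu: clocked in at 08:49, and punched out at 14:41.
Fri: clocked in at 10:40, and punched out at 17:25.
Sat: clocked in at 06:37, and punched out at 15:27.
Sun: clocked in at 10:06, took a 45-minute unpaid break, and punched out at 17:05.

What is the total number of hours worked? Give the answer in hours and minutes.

Mon: 08:45–20:24 = 11 h 39 min; less 60 min break → 10 h 39 min
Tue: 09:56–17:27 = 7 h 31 min; less 20 min break → 7 h 11 min
Wed: 06:44–15:18 = 8 h 34 min; less 45 min break → 7 h 49 min
Thu: 08:49–14:41 = 5 h 52 min
Fri: 10:40–17:25 = 6 h 45 min
Sat: 06:37–15:27 = 8 h 50 min
Sun: 10:06–17:05 = 6 h 59 min; less 45 min break → 6 h 14 min
Total: 10 h 39 min + 7 h 11 min + 7 h 49 min + 5 h 52 min + 6 h 45 min + 8 h 50 min + 6 h 14 min = 53 h 20 min.

53 h 20 min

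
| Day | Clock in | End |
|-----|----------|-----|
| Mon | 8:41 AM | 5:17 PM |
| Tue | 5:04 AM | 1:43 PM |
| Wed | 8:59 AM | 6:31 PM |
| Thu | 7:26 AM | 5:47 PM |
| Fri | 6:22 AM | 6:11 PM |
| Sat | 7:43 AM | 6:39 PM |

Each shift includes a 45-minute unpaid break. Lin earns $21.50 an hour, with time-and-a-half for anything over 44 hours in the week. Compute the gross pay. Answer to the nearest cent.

$1313.11

Mon: 8:41 AM–5:17 PM = 8 h 36 min; less 45 min break → 7 h 51 min
Tue: 5:04 AM–1:43 PM = 8 h 39 min; less 45 min break → 7 h 54 min
Wed: 8:59 AM–6:31 PM = 9 h 32 min; less 45 min break → 8 h 47 min
Thu: 7:26 AM–5:47 PM = 10 h 21 min; less 45 min break → 9 h 36 min
Fri: 6:22 AM–6:11 PM = 11 h 49 min; less 45 min break → 11 h 4 min
Sat: 7:43 AM–6:39 PM = 10 h 56 min; less 45 min break → 10 h 11 min
Total worked: 55 h 23 min = 3323 min.
Regular 44 h 0 min = 2640 min at $21.50/h; overtime 11 h 23 min = 683 min at $32.25/h.
Pay = (2640 × $21.50 + 683 × $32.25) ÷ 60 = $1313.11.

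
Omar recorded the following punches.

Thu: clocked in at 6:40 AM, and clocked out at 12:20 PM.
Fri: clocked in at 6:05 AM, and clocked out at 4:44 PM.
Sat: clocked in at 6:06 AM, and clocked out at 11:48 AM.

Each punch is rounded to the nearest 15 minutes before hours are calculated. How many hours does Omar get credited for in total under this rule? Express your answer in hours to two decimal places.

22.00 hours

Thu: in 6:40 AM→6:45 AM, out 12:20 PM→12:15 PM; 5 h 30 min
Fri: in 6:05 AM→6:00 AM, out 4:44 PM→4:45 PM; 10 h 45 min
Sat: in 6:06 AM→6:00 AM, out 11:48 AM→11:45 AM; 5 h 45 min
Total credited: 22 h 0 min.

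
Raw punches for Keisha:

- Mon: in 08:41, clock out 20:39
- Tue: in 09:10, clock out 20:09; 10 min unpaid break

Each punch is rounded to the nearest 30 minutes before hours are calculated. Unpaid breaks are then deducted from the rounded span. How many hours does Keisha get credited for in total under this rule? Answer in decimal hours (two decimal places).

22.83 hours

Mon: in 08:41→08:30, out 20:39→20:30; 12 h 0 min
Tue: in 09:10→09:00, out 20:09→20:00; 11 h 0 min − 10 min = 10 h 50 min
Total credited: 22 h 50 min.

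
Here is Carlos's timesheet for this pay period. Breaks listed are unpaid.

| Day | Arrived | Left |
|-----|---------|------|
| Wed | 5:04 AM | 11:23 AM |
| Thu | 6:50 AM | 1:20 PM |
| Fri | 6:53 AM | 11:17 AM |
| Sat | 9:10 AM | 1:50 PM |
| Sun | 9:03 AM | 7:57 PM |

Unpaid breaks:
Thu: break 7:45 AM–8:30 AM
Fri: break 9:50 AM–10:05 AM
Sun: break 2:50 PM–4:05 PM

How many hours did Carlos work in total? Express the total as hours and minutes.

30 h 32 min

Wed: 5:04 AM–11:23 AM = 6 h 19 min
Thu: 6:50 AM–1:20 PM = 6 h 30 min; less 45 min break → 5 h 45 min
Fri: 6:53 AM–11:17 AM = 4 h 24 min; less 15 min break → 4 h 9 min
Sat: 9:10 AM–1:50 PM = 4 h 40 min
Sun: 9:03 AM–7:57 PM = 10 h 54 min; less 75 min break → 9 h 39 min
Total: 6 h 19 min + 5 h 45 min + 4 h 9 min + 4 h 40 min + 9 h 39 min = 30 h 32 min.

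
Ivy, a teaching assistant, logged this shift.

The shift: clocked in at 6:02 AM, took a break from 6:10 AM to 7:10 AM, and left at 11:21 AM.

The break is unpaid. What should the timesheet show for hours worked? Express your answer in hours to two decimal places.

The shift: 6:02 AM–11:21 AM = 5 h 19 min; less 60 min break → 4 h 19 min

4.32 hours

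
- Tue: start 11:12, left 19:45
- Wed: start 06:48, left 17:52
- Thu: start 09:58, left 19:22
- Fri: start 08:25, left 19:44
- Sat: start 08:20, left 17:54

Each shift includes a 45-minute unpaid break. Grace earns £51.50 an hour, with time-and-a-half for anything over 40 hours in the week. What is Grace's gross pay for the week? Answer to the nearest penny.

Tue: 11:12–19:45 = 8 h 33 min; less 45 min break → 7 h 48 min
Wed: 06:48–17:52 = 11 h 4 min; less 45 min break → 10 h 19 min
Thu: 09:58–19:22 = 9 h 24 min; less 45 min break → 8 h 39 min
Fri: 08:25–19:44 = 11 h 19 min; less 45 min break → 10 h 34 min
Sat: 08:20–17:54 = 9 h 34 min; less 45 min break → 8 h 49 min
Total worked: 46 h 9 min = 2769 min.
Regular 40 h 0 min = 2400 min at £51.50/h; overtime 6 h 9 min = 369 min at £77.25/h.
Pay = (2400 × £51.50 + 369 × £77.25) ÷ 60 = £2535.09.

£2535.09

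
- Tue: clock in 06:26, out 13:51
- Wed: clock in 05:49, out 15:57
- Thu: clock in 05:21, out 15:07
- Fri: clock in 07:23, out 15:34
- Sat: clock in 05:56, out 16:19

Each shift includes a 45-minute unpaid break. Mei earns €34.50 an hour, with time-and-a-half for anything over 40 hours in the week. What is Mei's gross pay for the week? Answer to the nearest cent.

Tue: 06:26–13:51 = 7 h 25 min; less 45 min break → 6 h 40 min
Wed: 05:49–15:57 = 10 h 8 min; less 45 min break → 9 h 23 min
Thu: 05:21–15:07 = 9 h 46 min; less 45 min break → 9 h 1 min
Fri: 07:23–15:34 = 8 h 11 min; less 45 min break → 7 h 26 min
Sat: 05:56–16:19 = 10 h 23 min; less 45 min break → 9 h 38 min
Total worked: 42 h 8 min = 2528 min.
Regular 40 h 0 min = 2400 min at €34.50/h; overtime 2 h 8 min = 128 min at €51.75/h.
Pay = (2400 × €34.50 + 128 × €51.75) ÷ 60 = €1490.40.

€1490.40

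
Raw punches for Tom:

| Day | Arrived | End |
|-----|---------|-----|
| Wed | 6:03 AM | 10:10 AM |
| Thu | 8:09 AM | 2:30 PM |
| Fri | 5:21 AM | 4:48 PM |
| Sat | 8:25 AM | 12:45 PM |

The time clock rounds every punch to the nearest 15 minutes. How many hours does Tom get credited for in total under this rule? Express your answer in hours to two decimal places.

Wed: in 6:03 AM→6:00 AM, out 10:10 AM→10:15 AM; 4 h 15 min
Thu: in 8:09 AM→8:15 AM, out 2:30 PM→2:30 PM; 6 h 15 min
Fri: in 5:21 AM→5:15 AM, out 4:48 PM→4:45 PM; 11 h 30 min
Sat: in 8:25 AM→8:30 AM, out 12:45 PM→12:45 PM; 4 h 15 min
Total credited: 26 h 15 min.

26.25 hours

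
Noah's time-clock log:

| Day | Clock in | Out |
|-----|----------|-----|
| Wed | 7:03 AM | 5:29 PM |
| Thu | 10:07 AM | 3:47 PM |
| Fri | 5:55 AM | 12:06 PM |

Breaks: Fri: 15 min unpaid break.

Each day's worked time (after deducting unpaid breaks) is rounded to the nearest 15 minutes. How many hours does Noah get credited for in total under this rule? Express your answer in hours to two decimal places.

Wed: 7:03 AM–5:29 PM = 10 h 26 min → rounds to 10 h 30 min
Thu: 10:07 AM–3:47 PM = 5 h 40 min → rounds to 5 h 45 min
Fri: 5:55 AM–12:06 PM = 6 h 11 min − 15 min = 5 h 56 min → rounds to 6 h 0 min
Total credited: 22 h 15 min.

22.25 hours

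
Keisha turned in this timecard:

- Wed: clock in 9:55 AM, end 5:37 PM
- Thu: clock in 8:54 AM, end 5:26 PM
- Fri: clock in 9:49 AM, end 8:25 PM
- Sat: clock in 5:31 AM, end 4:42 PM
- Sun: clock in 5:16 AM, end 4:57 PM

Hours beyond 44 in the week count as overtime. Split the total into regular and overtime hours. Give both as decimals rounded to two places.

Regular 44.00 hours, overtime 5.70 hours

Wed: 9:55 AM–5:37 PM = 7 h 42 min
Thu: 8:54 AM–5:26 PM = 8 h 32 min
Fri: 9:49 AM–8:25 PM = 10 h 36 min
Sat: 5:31 AM–4:42 PM = 11 h 11 min
Sun: 5:16 AM–4:57 PM = 11 h 41 min
Total worked: 49 h 42 min = 49.70 h.
Threshold 44 h → overtime 5 h 42 min, regular 44 h 0 min.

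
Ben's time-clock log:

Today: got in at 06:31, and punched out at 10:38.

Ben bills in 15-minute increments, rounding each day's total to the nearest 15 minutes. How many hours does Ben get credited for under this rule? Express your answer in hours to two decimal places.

4.00 hours

Today: 06:31–10:38 = 4 h 7 min → rounds to 4 h 0 min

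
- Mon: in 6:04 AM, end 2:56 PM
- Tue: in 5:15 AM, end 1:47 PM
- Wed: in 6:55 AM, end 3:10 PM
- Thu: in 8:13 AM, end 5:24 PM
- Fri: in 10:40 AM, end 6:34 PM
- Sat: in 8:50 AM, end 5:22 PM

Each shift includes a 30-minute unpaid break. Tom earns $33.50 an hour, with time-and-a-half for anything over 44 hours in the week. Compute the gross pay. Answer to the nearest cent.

$1688.40

Mon: 6:04 AM–2:56 PM = 8 h 52 min; less 30 min break → 8 h 22 min
Tue: 5:15 AM–1:47 PM = 8 h 32 min; less 30 min break → 8 h 2 min
Wed: 6:55 AM–3:10 PM = 8 h 15 min; less 30 min break → 7 h 45 min
Thu: 8:13 AM–5:24 PM = 9 h 11 min; less 30 min break → 8 h 41 min
Fri: 10:40 AM–6:34 PM = 7 h 54 min; less 30 min break → 7 h 24 min
Sat: 8:50 AM–5:22 PM = 8 h 32 min; less 30 min break → 8 h 2 min
Total worked: 48 h 16 min = 2896 min.
Regular 44 h 0 min = 2640 min at $33.50/h; overtime 4 h 16 min = 256 min at $50.25/h.
Pay = (2640 × $33.50 + 256 × $50.25) ÷ 60 = $1688.40.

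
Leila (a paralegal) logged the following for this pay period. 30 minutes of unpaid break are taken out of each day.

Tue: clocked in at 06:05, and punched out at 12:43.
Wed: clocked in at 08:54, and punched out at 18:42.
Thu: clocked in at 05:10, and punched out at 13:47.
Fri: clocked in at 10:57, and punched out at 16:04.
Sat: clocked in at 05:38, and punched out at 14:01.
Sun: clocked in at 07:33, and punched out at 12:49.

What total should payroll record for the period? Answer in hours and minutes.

Tue: 06:05–12:43 = 6 h 38 min; less 30 min break → 6 h 8 min
Wed: 08:54–18:42 = 9 h 48 min; less 30 min break → 9 h 18 min
Thu: 05:10–13:47 = 8 h 37 min; less 30 min break → 8 h 7 min
Fri: 10:57–16:04 = 5 h 7 min; less 30 min break → 4 h 37 min
Sat: 05:38–14:01 = 8 h 23 min; less 30 min break → 7 h 53 min
Sun: 07:33–12:49 = 5 h 16 min; less 30 min break → 4 h 46 min
Total: 6 h 8 min + 9 h 18 min + 8 h 7 min + 4 h 37 min + 7 h 53 min + 4 h 46 min = 40 h 49 min.

40 h 49 min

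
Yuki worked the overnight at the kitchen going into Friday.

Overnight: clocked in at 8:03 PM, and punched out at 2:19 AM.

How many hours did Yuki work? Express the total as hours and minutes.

Overnight: 8:03 PM → midnight = 3 h 57 min; midnight → 2:19 AM = 2 h 19 min; span 6 h 16 min

6 h 16 min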